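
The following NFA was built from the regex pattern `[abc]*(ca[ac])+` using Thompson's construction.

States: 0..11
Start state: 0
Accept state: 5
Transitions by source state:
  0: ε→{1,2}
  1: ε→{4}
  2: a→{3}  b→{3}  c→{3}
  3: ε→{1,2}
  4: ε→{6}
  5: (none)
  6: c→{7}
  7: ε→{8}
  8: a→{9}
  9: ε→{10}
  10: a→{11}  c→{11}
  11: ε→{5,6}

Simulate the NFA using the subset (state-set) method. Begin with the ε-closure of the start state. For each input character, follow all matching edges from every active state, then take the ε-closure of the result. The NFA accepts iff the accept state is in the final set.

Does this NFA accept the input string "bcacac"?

initial (ε-close {0}): {0,1,2,4,6}
'b' @ 1: {1,2,3,4,6}
'c' @ 2: {1,2,3,4,6,7,8}
'a' @ 3: {1,2,3,4,6,9,10}
'c' @ 4: {1,2,3,4,5,6,7,8,11}  (accept∈set)
'a' @ 5: {1,2,3,4,6,9,10}
'c' @ 6: {1,2,3,4,5,6,7,8,11}  (accept∈set)
after full input: {1,2,3,4,5,6,7,8,11}  (accept=5 in)

Answer: ACCEPT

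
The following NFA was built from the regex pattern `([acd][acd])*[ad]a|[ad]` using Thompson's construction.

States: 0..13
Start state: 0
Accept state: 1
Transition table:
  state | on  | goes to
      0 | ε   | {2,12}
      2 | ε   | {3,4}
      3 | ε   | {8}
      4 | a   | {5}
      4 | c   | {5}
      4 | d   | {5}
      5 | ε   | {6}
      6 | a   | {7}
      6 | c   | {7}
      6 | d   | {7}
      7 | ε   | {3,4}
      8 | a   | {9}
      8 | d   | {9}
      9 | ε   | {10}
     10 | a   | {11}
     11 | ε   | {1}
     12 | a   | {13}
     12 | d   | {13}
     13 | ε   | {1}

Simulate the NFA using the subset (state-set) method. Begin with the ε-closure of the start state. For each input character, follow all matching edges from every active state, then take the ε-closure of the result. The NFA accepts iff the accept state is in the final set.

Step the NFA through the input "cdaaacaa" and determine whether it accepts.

initial (ε-close {0}): {0,2,3,4,8,12}
'c' @ 1: {5,6}
'd' @ 2: {3,4,7,8}
'a' @ 3: {5,6,9,10}
'a' @ 4: {1,3,4,7,8,11}  [accepting]
'a' @ 5: {5,6,9,10}
'c' @ 6: {3,4,7,8}
'a' @ 7: {5,6,9,10}
'a' @ 8: {1,3,4,7,8,11}  [accepting]
end set {1,3,4,7,8,11} — state 1 in

Answer: ACCEPT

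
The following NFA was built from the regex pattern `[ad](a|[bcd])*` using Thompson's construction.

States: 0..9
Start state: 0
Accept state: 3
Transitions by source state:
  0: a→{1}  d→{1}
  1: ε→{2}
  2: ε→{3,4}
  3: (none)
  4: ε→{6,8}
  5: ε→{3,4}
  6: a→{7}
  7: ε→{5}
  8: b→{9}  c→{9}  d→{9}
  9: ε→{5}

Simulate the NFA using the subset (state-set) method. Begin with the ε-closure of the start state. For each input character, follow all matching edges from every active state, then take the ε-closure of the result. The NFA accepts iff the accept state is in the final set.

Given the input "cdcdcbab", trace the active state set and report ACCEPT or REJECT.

start: ε-closure({0}) = {0}
'c' @ 1: {}  — no active states
rest 'dcdcbab' ignored (set empty)
end set {} — state 3 not in

Answer: REJECT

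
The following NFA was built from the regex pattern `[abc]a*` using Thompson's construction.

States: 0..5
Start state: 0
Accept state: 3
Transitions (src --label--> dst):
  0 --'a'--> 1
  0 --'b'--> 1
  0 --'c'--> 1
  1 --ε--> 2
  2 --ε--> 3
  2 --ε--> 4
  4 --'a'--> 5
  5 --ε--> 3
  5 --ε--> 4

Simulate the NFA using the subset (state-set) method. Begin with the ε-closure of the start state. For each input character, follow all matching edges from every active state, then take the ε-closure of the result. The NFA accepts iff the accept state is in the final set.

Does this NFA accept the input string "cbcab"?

Answer: REJECT

Trace:
initial (ε-close {0}): {0}
'c' @ 1: {1,2,3,4}  (accept∈set)
'b' @ 2: {}  — state set empty
rest 'cab' ignored (set empty)
final: {}; accept 3 not in set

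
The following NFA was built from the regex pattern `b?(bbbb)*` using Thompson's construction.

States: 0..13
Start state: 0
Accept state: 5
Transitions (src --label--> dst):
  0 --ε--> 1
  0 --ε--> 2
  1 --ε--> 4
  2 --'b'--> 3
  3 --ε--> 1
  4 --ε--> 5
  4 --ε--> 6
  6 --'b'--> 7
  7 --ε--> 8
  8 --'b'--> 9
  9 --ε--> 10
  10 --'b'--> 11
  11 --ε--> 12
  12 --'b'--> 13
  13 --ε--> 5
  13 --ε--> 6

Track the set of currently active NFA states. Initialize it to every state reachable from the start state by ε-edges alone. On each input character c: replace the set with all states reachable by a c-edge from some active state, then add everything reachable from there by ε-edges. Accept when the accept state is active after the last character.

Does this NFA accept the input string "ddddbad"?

Answer: REJECT

Trace:
S₀ = ε-closure({0}) = {0,1,2,4,5,6}
'd' @ 1: {}  — no active states
rest 'dddbad' ignored (set empty)
end set {} — state 5 not in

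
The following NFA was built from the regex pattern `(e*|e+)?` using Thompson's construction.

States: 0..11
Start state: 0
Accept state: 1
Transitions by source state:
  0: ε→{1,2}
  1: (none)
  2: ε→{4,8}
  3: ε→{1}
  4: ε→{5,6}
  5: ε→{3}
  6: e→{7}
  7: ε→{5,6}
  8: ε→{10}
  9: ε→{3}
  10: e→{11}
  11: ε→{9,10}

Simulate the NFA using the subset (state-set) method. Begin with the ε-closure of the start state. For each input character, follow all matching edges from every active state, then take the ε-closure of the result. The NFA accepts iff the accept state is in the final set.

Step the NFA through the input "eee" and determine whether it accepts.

S₀ = ε-closure({0}) = {0,1,2,3,4,5,6,8,10}
'e' @ 1: {1,3,5,6,7,9,10,11}  [accepting]
'e' @ 2: {1,3,5,6,7,9,10,11}  [accepting]
'e' @ 3: {1,3,5,6,7,9,10,11}  [accepting]
final: {1,3,5,6,7,9,10,11}; accept 1 in set

Answer: ACCEPT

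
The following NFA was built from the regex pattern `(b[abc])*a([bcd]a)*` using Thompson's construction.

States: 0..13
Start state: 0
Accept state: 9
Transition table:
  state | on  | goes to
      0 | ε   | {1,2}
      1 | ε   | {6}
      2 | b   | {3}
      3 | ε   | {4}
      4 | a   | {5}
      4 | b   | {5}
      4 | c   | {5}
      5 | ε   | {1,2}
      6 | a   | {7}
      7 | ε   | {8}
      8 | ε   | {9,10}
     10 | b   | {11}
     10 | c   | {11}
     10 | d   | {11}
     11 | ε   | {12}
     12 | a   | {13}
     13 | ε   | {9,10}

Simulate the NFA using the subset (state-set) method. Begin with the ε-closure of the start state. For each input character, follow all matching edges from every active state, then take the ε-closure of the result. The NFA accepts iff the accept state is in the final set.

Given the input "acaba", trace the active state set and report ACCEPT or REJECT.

start: ε-closure({0}) = {0,1,2,6}
'a' @ 1: {7,8,9,10}  [accepting]
'c' @ 2: {11,12}
'a' @ 3: {9,10,13}  [accepting]
'b' @ 4: {11,12}
'a' @ 5: {9,10,13}  [accepting]
final: {9,10,13}; accept 9 in set

Answer: ACCEPT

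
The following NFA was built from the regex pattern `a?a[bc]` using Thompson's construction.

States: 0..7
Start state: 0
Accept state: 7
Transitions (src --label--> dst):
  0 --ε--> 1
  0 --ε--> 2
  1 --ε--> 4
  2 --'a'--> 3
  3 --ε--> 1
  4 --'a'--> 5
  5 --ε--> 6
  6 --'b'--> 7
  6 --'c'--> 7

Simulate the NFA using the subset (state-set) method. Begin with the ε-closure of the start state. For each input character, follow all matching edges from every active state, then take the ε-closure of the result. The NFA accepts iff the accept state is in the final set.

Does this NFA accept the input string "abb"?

S₀ = ε-closure({0}) = {0,1,2,4}
'a' @ 1: {1,3,4,5,6}
'b' @ 2: {7}  (accept∈set)
'b' @ 3: {}  — state set empty
after full input: {}  (accept=7 not in)

Answer: REJECT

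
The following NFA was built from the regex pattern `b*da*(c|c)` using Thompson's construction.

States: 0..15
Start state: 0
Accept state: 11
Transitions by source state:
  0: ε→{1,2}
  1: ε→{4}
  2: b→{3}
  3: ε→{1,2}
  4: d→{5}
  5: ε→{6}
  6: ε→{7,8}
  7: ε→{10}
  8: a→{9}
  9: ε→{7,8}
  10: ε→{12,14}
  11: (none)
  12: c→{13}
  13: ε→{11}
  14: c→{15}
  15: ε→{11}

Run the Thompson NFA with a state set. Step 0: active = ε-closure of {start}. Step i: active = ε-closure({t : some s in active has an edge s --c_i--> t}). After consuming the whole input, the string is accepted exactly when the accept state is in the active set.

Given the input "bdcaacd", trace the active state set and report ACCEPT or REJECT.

initial (ε-close {0}): {0,1,2,4}
'b' @ 1: {1,2,3,4}
'd' @ 2: {5,6,7,8,10,12,14}
'c' @ 3: {11,13,15}  (accept∈set)
'a' @ 4: {}  — dead — no transitions
rest 'acd' ignored (set empty)
after full input: {}  (accept=11 not in)

Answer: REJECT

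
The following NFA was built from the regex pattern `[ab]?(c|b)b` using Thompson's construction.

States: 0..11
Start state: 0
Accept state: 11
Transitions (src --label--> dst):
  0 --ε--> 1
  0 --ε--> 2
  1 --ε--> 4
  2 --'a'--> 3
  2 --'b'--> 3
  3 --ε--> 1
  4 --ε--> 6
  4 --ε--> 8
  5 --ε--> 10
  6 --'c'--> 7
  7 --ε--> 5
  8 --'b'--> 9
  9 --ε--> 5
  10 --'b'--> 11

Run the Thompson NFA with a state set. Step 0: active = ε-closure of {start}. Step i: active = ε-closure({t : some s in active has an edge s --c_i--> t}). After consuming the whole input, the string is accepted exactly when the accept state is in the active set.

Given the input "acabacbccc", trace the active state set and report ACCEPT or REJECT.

start: ε-closure({0}) = {0,1,2,4,6,8}
'a' @ 1: {1,3,4,6,8}
'c' @ 2: {5,7,10}
'a' @ 3: {}  — no active states
rest 'bacbccc' ignored (set empty)
end set {} — state 11 not in

Answer: REJECT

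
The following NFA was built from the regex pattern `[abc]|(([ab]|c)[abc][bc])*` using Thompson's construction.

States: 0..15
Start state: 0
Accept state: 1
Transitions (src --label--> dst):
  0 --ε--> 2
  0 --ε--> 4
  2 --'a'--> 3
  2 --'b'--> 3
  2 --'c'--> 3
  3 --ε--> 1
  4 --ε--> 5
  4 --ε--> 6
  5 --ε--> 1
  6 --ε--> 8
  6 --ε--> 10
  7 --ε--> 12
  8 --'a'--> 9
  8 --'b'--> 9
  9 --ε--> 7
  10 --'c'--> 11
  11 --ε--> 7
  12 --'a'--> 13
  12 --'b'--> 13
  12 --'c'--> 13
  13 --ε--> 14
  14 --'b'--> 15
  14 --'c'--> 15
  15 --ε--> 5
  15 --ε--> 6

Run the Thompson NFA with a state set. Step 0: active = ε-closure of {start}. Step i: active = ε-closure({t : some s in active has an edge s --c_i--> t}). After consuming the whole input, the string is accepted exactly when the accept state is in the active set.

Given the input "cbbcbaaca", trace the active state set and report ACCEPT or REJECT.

S₀ = ε-closure({0}) = {0,1,2,4,5,6,8,10}
'c' @ 1: {1,3,7,11,12}  ✓accept
'b' @ 2: {13,14}
'b' @ 3: {1,5,6,8,10,15}  ✓accept
'c' @ 4: {7,11,12}
'b' @ 5: {13,14}
'a' @ 6: {}  — dead — no transitions
rest 'aca' ignored (set empty)
final: {}; accept 1 not in set

Answer: REJECT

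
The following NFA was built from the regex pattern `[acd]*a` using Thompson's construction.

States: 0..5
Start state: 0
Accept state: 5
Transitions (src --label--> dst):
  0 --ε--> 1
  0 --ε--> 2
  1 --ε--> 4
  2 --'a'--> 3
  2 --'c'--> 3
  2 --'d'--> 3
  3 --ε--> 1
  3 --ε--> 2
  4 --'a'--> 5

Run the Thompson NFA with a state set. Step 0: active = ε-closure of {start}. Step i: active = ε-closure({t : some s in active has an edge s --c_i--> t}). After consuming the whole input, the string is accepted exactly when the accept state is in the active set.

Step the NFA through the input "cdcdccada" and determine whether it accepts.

S₀ = ε-closure({0}) = {0,1,2,4}
'c' @ 1: {1,2,3,4}
'd' @ 2: {1,2,3,4}
'c' @ 3: {1,2,3,4}
'd' @ 4: {1,2,3,4}
'c' @ 5: {1,2,3,4}
'c' @ 6: {1,2,3,4}
'a' @ 7: {1,2,3,4,5}  [accepting]
'd' @ 8: {1,2,3,4}
'a' @ 9: {1,2,3,4,5}  [accepting]
end set {1,2,3,4,5} — state 5 in

Answer: ACCEPT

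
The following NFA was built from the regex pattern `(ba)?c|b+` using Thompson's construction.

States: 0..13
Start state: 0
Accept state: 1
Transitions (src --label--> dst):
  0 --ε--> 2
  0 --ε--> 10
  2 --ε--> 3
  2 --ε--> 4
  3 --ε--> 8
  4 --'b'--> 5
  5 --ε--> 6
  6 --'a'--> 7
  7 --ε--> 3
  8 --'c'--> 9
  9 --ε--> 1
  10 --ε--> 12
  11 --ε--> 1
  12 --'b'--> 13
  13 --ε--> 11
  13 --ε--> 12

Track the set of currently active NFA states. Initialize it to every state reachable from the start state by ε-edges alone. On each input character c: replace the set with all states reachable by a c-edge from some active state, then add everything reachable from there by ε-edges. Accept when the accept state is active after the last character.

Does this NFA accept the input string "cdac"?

Answer: REJECT

Derivation:
start: ε-closure({0}) = {0,2,3,4,8,10,12}
'c' @ 1: {1,9}  (accept∈set)
'd' @ 2: {}  — no active states
rest 'ac' ignored (set empty)
after full input: {}  (accept=1 not in)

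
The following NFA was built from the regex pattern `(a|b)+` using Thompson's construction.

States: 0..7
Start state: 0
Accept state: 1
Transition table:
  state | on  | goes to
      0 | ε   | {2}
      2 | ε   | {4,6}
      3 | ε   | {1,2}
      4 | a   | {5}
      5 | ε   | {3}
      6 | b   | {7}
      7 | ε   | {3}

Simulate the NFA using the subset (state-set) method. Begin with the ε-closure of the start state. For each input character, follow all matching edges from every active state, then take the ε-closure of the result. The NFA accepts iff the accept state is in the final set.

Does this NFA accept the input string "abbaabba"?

Answer: ACCEPT

Steps:
S₀ = ε-closure({0}) = {0,2,4,6}
'a' @ 1: {1,2,3,4,5,6}  ✓accept
'b' @ 2: {1,2,3,4,6,7}  ✓accept
'b' @ 3: {1,2,3,4,6,7}  ✓accept
'a' @ 4: {1,2,3,4,5,6}  ✓accept
'a' @ 5: {1,2,3,4,5,6}  ✓accept
'b' @ 6: {1,2,3,4,6,7}  ✓accept
'b' @ 7: {1,2,3,4,6,7}  ✓accept
'a' @ 8: {1,2,3,4,5,6}  ✓accept
end set {1,2,3,4,5,6} — state 1 in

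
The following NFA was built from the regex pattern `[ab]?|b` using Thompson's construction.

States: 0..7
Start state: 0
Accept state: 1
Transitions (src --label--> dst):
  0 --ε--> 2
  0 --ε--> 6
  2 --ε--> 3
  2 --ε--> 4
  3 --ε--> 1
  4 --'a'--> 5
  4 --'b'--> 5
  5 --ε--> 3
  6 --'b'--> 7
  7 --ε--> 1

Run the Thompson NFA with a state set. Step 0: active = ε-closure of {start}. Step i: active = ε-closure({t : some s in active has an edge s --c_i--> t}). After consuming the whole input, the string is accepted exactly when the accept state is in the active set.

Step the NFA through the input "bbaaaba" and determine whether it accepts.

start: ε-closure({0}) = {0,1,2,3,4,6}
'b' @ 1: {1,3,5,7}  [accepting]
'b' @ 2: {}  — dead — no transitions
rest 'aaaba' ignored (set empty)
end set {} — state 1 not in

Answer: REJECT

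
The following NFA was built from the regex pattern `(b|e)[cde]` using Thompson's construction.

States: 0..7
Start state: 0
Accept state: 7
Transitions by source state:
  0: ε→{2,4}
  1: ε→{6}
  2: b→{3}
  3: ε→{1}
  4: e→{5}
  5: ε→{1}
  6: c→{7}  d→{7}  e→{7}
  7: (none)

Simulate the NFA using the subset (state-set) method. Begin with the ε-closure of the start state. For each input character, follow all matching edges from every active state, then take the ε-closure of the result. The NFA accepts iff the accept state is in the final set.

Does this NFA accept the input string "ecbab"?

S₀ = ε-closure({0}) = {0,2,4}
'e' @ 1: {1,5,6}
'c' @ 2: {7}  (accept∈set)
'b' @ 3: {}  — dead — no transitions
rest 'ab' ignored (set empty)
final: {}; accept 7 not in set

Answer: REJECT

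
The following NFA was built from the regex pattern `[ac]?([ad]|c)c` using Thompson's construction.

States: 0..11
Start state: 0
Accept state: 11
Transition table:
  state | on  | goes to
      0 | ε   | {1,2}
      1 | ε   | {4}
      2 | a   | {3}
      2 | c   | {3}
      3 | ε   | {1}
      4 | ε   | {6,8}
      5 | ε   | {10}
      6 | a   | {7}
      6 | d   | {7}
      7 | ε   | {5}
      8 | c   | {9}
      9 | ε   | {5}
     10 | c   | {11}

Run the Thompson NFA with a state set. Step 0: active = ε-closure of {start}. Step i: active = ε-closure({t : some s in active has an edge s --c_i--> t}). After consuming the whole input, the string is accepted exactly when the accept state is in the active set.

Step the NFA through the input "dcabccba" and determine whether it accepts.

start: ε-closure({0}) = {0,1,2,4,6,8}
'd' @ 1: {5,7,10}
'c' @ 2: {11}  (accept∈set)
'a' @ 3: {}  — dead — no transitions
rest 'bccba' ignored (set empty)
end set {} — state 11 not in

Answer: REJECT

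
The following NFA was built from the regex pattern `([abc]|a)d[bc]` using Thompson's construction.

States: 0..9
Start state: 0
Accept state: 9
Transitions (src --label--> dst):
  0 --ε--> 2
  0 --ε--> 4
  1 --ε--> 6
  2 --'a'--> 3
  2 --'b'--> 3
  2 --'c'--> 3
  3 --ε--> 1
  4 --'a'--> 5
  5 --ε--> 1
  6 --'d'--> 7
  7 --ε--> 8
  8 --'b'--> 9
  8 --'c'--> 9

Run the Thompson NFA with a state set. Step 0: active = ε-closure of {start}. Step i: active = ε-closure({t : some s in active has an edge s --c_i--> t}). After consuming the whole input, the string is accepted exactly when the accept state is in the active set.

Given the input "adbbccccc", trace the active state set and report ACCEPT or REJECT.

S₀ = ε-closure({0}) = {0,2,4}
'a' @ 1: {1,3,5,6}
'd' @ 2: {7,8}
'b' @ 3: {9}  ✓accept
'b' @ 4: {}  — no active states
rest 'ccccc' ignored (set empty)
end set {} — state 9 not in

Answer: REJECT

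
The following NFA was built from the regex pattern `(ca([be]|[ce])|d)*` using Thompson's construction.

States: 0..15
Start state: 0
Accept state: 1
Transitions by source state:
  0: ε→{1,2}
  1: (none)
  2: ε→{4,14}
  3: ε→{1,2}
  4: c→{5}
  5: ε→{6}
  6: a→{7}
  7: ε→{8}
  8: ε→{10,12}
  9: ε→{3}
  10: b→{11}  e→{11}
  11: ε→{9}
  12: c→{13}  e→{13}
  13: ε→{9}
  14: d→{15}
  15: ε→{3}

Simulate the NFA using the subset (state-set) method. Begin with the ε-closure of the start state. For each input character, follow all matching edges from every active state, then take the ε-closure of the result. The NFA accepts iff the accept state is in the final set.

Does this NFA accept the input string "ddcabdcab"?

Answer: ACCEPT

Steps:
S₀ = ε-closure({0}) = {0,1,2,4,14}
'd' @ 1: {1,2,3,4,14,15}  [accepting]
'd' @ 2: {1,2,3,4,14,15}  [accepting]
'c' @ 3: {5,6}
'a' @ 4: {7,8,10,12}
'b' @ 5: {1,2,3,4,9,11,14}  [accepting]
'd' @ 6: {1,2,3,4,14,15}  [accepting]
'c' @ 7: {5,6}
'a' @ 8: {7,8,10,12}
'b' @ 9: {1,2,3,4,9,11,14}  [accepting]
final: {1,2,3,4,9,11,14}; accept 1 in set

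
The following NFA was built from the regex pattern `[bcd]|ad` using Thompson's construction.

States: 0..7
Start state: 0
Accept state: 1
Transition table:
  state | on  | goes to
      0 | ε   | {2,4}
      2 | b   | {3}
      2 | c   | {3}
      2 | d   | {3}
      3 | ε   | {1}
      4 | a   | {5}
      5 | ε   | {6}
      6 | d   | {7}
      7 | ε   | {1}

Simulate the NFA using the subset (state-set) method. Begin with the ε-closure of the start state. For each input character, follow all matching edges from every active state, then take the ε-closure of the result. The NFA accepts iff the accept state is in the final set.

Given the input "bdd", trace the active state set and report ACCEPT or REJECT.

S₀ = ε-closure({0}) = {0,2,4}
'b' @ 1: {1,3}  (accept∈set)
'd' @ 2: {}  — dead — no transitions
rest 'd' ignored (set empty)
end set {} — state 1 not in

Answer: REJECT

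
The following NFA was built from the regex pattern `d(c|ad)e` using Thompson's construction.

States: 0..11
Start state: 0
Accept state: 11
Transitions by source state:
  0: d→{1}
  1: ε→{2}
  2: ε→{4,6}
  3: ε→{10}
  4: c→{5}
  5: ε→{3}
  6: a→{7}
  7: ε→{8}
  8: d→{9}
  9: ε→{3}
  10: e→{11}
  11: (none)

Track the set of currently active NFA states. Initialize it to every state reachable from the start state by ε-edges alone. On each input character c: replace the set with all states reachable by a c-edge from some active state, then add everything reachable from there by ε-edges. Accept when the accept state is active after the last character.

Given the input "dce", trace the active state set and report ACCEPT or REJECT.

S₀ = ε-closure({0}) = {0}
'd' @ 1: {1,2,4,6}
'c' @ 2: {3,5,10}
'e' @ 3: {11}  (accept∈set)
final: {11}; accept 11 in set

Answer: ACCEPT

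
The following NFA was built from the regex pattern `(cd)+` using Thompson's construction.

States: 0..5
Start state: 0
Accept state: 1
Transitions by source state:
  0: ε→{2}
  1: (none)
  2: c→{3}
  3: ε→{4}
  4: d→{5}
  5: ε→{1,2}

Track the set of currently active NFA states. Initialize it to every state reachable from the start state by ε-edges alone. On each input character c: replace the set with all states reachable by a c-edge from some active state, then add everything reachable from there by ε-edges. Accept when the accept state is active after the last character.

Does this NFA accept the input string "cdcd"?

Answer: ACCEPT

Steps:
S₀ = ε-closure({0}) = {0,2}
'c' @ 1: {3,4}
'd' @ 2: {1,2,5}  (accept∈set)
'c' @ 3: {3,4}
'd' @ 4: {1,2,5}  (accept∈set)
after full input: {1,2,5}  (accept=1 in)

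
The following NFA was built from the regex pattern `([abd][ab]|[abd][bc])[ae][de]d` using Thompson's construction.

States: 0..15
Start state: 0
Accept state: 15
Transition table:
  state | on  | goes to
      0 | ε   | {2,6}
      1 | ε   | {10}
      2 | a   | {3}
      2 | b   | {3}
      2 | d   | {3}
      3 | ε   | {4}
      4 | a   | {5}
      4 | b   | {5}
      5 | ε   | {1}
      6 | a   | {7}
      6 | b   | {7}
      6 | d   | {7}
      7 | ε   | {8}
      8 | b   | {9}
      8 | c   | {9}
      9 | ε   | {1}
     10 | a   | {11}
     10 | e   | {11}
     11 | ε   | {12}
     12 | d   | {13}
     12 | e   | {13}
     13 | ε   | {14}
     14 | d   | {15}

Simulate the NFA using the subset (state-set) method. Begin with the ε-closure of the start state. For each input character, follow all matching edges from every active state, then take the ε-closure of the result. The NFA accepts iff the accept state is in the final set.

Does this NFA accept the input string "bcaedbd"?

start: ε-closure({0}) = {0,2,6}
'b' @ 1: {3,4,7,8}
'c' @ 2: {1,9,10}
'a' @ 3: {11,12}
'e' @ 4: {13,14}
'd' @ 5: {15}  (accept∈set)
'b' @ 6: {}  — dead — no transitions
rest 'd' ignored (set empty)
final: {}; accept 15 not in set

Answer: REJECT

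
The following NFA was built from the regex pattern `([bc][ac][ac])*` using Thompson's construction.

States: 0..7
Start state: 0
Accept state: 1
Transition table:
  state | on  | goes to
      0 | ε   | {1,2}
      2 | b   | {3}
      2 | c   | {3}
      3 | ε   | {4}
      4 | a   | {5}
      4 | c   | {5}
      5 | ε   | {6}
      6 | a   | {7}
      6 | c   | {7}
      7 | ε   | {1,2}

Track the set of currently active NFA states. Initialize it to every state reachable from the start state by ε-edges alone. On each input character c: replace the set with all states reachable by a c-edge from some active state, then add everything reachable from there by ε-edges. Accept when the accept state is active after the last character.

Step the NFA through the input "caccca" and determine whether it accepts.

Answer: ACCEPT

Derivation:
S₀ = ε-closure({0}) = {0,1,2}
'c' @ 1: {3,4}
'a' @ 2: {5,6}
'c' @ 3: {1,2,7}  ✓accept
'c' @ 4: {3,4}
'c' @ 5: {5,6}
'a' @ 6: {1,2,7}  ✓accept
final: {1,2,7}; accept 1 in set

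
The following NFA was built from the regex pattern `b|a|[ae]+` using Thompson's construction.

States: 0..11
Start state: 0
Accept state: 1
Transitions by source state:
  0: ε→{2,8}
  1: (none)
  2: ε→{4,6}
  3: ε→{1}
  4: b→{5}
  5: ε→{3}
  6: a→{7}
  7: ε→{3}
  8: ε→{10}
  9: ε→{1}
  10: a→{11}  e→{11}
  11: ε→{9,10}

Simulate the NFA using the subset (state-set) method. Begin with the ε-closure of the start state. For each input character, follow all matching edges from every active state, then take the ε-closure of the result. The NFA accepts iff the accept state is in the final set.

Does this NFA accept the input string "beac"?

initial (ε-close {0}): {0,2,4,6,8,10}
'b' @ 1: {1,3,5}  ✓accept
'e' @ 2: {}  — dead — no transitions
rest 'ac' ignored (set empty)
end set {} — state 1 not in

Answer: REJECT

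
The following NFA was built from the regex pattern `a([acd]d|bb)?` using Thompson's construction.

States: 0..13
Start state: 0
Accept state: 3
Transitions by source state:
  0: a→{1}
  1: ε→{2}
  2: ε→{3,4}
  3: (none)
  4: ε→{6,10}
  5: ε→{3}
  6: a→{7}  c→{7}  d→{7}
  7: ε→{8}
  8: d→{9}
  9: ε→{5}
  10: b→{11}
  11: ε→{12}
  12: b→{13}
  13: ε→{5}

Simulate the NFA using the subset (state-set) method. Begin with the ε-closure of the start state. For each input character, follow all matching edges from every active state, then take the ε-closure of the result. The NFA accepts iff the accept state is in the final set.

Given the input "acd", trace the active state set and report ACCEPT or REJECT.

initial (ε-close {0}): {0}
'a' @ 1: {1,2,3,4,6,10}  (accept∈set)
'c' @ 2: {7,8}
'd' @ 3: {3,5,9}  (accept∈set)
end set {3,5,9} — state 3 in

Answer: ACCEPT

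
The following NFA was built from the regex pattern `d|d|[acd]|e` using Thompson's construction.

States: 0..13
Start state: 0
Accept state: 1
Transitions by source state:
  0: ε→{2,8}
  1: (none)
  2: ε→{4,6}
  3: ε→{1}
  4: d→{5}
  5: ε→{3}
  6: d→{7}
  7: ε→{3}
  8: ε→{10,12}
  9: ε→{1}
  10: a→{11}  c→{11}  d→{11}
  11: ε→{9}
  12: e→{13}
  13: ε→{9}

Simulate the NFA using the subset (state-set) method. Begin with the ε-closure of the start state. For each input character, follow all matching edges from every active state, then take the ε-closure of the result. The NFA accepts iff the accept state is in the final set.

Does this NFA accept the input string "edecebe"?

Answer: REJECT

Steps:
initial (ε-close {0}): {0,2,4,6,8,10,12}
'e' @ 1: {1,9,13}  (accept∈set)
'd' @ 2: {}  — no active states
rest 'ecebe' ignored (set empty)
after full input: {}  (accept=1 not in)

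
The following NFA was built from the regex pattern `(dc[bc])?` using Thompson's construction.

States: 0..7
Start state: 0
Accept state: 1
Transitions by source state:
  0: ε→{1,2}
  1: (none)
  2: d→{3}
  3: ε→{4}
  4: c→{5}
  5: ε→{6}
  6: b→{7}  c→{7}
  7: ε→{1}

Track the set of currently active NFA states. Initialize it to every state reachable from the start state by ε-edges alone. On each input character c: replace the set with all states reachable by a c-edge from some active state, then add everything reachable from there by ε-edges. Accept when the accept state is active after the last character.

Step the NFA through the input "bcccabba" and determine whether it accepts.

Answer: REJECT

Derivation:
initial (ε-close {0}): {0,1,2}
'b' @ 1: {}  — state set empty
rest 'cccabba' ignored (set empty)
end set {} — state 1 not in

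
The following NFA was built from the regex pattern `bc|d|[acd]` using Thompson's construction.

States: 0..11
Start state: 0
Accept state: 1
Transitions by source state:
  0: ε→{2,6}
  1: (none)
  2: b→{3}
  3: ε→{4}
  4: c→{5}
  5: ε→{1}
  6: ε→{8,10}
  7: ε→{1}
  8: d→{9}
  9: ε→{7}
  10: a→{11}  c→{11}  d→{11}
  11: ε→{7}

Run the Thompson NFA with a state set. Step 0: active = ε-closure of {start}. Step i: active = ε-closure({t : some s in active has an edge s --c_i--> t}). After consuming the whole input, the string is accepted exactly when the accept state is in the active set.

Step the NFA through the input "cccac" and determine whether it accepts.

S₀ = ε-closure({0}) = {0,2,6,8,10}
'c' @ 1: {1,7,11}  [accepting]
'c' @ 2: {}  — dead — no transitions
rest 'cac' ignored (set empty)
final: {}; accept 1 not in set

Answer: REJECT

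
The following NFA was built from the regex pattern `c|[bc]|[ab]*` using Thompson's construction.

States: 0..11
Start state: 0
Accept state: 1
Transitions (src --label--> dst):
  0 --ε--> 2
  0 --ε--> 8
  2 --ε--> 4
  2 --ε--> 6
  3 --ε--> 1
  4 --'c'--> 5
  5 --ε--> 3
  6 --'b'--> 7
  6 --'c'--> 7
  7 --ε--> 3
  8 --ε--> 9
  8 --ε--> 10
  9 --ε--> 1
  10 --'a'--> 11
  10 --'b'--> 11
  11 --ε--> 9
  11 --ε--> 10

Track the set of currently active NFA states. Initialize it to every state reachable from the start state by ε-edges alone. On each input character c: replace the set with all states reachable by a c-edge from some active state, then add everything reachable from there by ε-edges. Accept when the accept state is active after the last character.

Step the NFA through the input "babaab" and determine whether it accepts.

Answer: ACCEPT

Derivation:
initial (ε-close {0}): {0,1,2,4,6,8,9,10}
'b' @ 1: {1,3,7,9,10,11}  [accepting]
'a' @ 2: {1,9,10,11}  [accepting]
'b' @ 3: {1,9,10,11}  [accepting]
'a' @ 4: {1,9,10,11}  [accepting]
'a' @ 5: {1,9,10,11}  [accepting]
'b' @ 6: {1,9,10,11}  [accepting]
final: {1,9,10,11}; accept 1 in set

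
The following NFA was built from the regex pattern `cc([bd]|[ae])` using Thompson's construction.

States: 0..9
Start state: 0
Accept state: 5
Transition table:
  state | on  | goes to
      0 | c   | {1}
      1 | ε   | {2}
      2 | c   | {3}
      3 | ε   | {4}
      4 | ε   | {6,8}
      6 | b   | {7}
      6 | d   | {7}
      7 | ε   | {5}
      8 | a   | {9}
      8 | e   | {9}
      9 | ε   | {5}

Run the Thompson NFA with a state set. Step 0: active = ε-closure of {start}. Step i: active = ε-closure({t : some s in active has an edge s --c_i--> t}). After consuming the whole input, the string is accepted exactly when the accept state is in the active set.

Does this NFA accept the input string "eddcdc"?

Answer: REJECT

Trace:
S₀ = ε-closure({0}) = {0}
'e' @ 1: {}  — no active states
rest 'ddcdc' ignored (set empty)
after full input: {}  (accept=5 not in)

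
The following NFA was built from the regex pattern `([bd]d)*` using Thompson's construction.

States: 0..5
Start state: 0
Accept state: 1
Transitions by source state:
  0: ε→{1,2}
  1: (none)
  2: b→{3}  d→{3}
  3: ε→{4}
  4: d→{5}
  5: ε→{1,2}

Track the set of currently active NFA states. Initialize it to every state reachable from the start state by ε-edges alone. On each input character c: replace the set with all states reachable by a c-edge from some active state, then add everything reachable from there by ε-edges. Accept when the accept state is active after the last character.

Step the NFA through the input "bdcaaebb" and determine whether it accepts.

start: ε-closure({0}) = {0,1,2}
'b' @ 1: {3,4}
'd' @ 2: {1,2,5}  (accept∈set)
'c' @ 3: {}  — dead — no transitions
rest 'aaebb' ignored (set empty)
end set {} — state 1 not in

Answer: REJECT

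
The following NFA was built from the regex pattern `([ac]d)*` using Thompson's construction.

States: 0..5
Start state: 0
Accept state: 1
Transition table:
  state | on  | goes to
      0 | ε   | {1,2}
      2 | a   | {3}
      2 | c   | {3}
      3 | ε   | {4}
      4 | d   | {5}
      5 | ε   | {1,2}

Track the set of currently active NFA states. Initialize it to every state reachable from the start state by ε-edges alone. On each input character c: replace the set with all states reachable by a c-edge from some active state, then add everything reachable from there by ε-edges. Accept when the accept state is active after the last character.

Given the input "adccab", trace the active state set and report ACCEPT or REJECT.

Answer: REJECT

Trace:
S₀ = ε-closure({0}) = {0,1,2}
'a' @ 1: {3,4}
'd' @ 2: {1,2,5}  [accepting]
'c' @ 3: {3,4}
'c' @ 4: {}  — dead — no transitions
rest 'ab' ignored (set empty)
end set {} — state 1 not in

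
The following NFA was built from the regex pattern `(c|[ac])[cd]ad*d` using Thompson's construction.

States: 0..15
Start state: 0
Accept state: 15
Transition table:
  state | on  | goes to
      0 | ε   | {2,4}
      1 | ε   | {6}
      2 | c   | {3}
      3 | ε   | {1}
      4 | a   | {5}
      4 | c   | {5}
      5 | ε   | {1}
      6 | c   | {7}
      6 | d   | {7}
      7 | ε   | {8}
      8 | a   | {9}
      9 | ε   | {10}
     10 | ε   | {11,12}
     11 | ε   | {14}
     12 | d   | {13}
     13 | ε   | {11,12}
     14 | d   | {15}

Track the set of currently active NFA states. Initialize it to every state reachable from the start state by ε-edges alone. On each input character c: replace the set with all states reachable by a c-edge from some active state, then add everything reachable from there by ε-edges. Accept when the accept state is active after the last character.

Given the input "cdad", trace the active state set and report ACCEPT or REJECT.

Answer: ACCEPT

Trace:
start: ε-closure({0}) = {0,2,4}
'c' @ 1: {1,3,5,6}
'd' @ 2: {7,8}
'a' @ 3: {9,10,11,12,14}
'd' @ 4: {11,12,13,14,15}  [accepting]
end set {11,12,13,14,15} — state 15 in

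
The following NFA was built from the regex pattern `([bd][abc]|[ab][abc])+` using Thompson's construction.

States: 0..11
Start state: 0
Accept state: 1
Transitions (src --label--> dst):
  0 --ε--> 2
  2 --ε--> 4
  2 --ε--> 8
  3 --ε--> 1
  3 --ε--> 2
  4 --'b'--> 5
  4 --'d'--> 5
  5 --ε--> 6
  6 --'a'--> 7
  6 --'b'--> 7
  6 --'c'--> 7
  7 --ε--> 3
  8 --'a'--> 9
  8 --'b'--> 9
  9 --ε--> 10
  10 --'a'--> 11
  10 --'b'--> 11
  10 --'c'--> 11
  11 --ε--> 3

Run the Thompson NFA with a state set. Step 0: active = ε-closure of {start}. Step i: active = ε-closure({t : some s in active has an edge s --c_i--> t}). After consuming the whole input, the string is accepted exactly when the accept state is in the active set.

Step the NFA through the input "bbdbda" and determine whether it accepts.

initial (ε-close {0}): {0,2,4,8}
'b' @ 1: {5,6,9,10}
'b' @ 2: {1,2,3,4,7,8,11}  (accept∈set)
'd' @ 3: {5,6}
'b' @ 4: {1,2,3,4,7,8}  (accept∈set)
'd' @ 5: {5,6}
'a' @ 6: {1,2,3,4,7,8}  (accept∈set)
after full input: {1,2,3,4,7,8}  (accept=1 in)

Answer: ACCEPT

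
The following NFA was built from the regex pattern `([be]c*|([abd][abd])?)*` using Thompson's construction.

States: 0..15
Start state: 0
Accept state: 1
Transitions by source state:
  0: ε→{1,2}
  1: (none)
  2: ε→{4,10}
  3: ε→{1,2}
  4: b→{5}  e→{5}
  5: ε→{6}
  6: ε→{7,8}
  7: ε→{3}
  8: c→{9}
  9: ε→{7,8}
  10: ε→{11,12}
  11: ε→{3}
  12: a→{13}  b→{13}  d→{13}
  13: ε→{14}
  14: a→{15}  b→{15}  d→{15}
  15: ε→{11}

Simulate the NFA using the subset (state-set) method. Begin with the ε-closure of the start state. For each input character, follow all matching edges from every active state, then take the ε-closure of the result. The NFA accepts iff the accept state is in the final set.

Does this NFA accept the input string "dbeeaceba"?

S₀ = ε-closure({0}) = {0,1,2,3,4,10,11,12}
'd' @ 1: {13,14}
'b' @ 2: {1,2,3,4,10,11,12,15}  ✓accept
'e' @ 3: {1,2,3,4,5,6,7,8,10,11,12}  ✓accept
'e' @ 4: {1,2,3,4,5,6,7,8,10,11,12}  ✓accept
'a' @ 5: {13,14}
'c' @ 6: {}  — state set empty
rest 'eba' ignored (set empty)
final: {}; accept 1 not in set

Answer: REJECT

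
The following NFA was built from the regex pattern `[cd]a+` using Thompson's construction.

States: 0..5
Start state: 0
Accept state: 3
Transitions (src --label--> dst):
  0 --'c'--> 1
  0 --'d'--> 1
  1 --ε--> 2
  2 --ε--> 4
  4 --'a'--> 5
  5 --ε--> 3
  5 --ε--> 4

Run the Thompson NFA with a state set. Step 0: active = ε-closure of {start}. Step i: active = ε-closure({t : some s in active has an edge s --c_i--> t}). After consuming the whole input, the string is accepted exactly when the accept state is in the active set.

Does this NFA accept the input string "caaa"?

start: ε-closure({0}) = {0}
'c' @ 1: {1,2,4}
'a' @ 2: {3,4,5}  (accept∈set)
'a' @ 3: {3,4,5}  (accept∈set)
'a' @ 4: {3,4,5}  (accept∈set)
final: {3,4,5}; accept 3 in set

Answer: ACCEPT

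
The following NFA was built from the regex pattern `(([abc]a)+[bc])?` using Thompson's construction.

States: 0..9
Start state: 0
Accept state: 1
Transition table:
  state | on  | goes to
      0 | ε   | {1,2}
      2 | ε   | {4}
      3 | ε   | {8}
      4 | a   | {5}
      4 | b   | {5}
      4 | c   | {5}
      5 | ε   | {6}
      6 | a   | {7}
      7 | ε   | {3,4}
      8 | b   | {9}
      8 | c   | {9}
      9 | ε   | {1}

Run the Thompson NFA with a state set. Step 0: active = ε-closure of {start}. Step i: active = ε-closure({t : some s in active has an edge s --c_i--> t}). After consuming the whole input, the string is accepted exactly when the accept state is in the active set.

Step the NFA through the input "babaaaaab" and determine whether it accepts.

Answer: ACCEPT

Steps:
start: ε-closure({0}) = {0,1,2,4}
'b' @ 1: {5,6}
'a' @ 2: {3,4,7,8}
'b' @ 3: {1,5,6,9}  ✓accept
'a' @ 4: {3,4,7,8}
'a' @ 5: {5,6}
'a' @ 6: {3,4,7,8}
'a' @ 7: {5,6}
'a' @ 8: {3,4,7,8}
'b' @ 9: {1,5,6,9}  ✓accept
final: {1,5,6,9}; accept 1 in set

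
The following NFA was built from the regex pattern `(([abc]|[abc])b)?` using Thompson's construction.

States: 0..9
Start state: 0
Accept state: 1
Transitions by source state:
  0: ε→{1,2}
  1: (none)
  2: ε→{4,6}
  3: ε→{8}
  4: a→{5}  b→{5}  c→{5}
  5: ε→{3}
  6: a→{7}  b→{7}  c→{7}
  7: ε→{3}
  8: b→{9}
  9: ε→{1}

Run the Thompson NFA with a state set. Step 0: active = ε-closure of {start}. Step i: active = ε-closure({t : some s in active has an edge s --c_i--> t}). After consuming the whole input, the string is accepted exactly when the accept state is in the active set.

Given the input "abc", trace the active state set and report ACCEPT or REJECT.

Answer: REJECT

Steps:
initial (ε-close {0}): {0,1,2,4,6}
'a' @ 1: {3,5,7,8}
'b' @ 2: {1,9}  ✓accept
'c' @ 3: {}  — dead — no transitions
end set {} — state 1 not in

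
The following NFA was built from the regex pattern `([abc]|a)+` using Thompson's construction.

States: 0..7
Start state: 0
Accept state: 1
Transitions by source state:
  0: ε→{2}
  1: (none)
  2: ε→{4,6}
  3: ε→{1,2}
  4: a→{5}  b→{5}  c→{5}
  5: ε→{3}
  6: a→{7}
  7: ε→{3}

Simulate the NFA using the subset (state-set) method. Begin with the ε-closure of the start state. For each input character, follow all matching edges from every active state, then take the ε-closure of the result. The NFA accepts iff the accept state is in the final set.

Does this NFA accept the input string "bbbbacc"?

S₀ = ε-closure({0}) = {0,2,4,6}
'b' @ 1: {1,2,3,4,5,6}  (accept∈set)
'b' @ 2: {1,2,3,4,5,6}  (accept∈set)
'b' @ 3: {1,2,3,4,5,6}  (accept∈set)
'b' @ 4: {1,2,3,4,5,6}  (accept∈set)
'a' @ 5: {1,2,3,4,5,6,7}  (accept∈set)
'c' @ 6: {1,2,3,4,5,6}  (accept∈set)
'c' @ 7: {1,2,3,4,5,6}  (accept∈set)
end set {1,2,3,4,5,6} — state 1 in

Answer: ACCEPT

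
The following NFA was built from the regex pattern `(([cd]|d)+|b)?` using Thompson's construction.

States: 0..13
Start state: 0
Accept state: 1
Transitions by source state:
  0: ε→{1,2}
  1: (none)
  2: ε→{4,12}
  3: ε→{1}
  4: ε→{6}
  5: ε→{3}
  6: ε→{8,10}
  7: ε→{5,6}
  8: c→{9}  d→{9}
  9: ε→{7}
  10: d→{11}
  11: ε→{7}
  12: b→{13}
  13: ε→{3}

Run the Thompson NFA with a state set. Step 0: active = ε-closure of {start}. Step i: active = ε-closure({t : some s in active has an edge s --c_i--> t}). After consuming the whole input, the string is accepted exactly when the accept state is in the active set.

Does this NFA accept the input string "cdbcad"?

S₀ = ε-closure({0}) = {0,1,2,4,6,8,10,12}
'c' @ 1: {1,3,5,6,7,8,9,10}  ✓accept
'd' @ 2: {1,3,5,6,7,8,9,10,11}  ✓accept
'b' @ 3: {}  — dead — no transitions
rest 'cad' ignored (set empty)
final: {}; accept 1 not in set

Answer: REJECT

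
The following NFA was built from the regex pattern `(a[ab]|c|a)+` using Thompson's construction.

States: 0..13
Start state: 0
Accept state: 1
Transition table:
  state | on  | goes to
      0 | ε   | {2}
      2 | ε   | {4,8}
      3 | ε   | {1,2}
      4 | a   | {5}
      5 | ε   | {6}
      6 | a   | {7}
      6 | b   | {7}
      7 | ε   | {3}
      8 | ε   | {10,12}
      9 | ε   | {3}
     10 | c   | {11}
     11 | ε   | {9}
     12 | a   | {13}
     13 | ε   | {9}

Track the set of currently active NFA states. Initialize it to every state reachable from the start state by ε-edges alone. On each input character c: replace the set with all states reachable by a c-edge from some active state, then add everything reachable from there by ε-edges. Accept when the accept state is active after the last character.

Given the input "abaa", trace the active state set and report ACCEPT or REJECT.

initial (ε-close {0}): {0,2,4,8,10,12}
'a' @ 1: {1,2,3,4,5,6,8,9,10,12,13}  [accepting]
'b' @ 2: {1,2,3,4,7,8,10,12}  [accepting]
'a' @ 3: {1,2,3,4,5,6,8,9,10,12,13}  [accepting]
'a' @ 4: {1,2,3,4,5,6,7,8,9,10,12,13}  [accepting]
final: {1,2,3,4,5,6,7,8,9,10,12,13}; accept 1 in set

Answer: ACCEPT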